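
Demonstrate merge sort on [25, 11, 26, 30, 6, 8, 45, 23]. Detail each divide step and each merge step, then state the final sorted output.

Merge sort trace:

Split: [25, 11, 26, 30, 6, 8, 45, 23] -> [25, 11, 26, 30] and [6, 8, 45, 23]
  Split: [25, 11, 26, 30] -> [25, 11] and [26, 30]
    Split: [25, 11] -> [25] and [11]
    Merge: [25] + [11] -> [11, 25]
    Split: [26, 30] -> [26] and [30]
    Merge: [26] + [30] -> [26, 30]
  Merge: [11, 25] + [26, 30] -> [11, 25, 26, 30]
  Split: [6, 8, 45, 23] -> [6, 8] and [45, 23]
    Split: [6, 8] -> [6] and [8]
    Merge: [6] + [8] -> [6, 8]
    Split: [45, 23] -> [45] and [23]
    Merge: [45] + [23] -> [23, 45]
  Merge: [6, 8] + [23, 45] -> [6, 8, 23, 45]
Merge: [11, 25, 26, 30] + [6, 8, 23, 45] -> [6, 8, 11, 23, 25, 26, 30, 45]

Final sorted array: [6, 8, 11, 23, 25, 26, 30, 45]

The merge sort proceeds by recursively splitting the array and merging sorted halves.
After all merges, the sorted array is [6, 8, 11, 23, 25, 26, 30, 45].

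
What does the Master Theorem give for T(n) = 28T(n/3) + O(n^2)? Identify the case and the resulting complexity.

Master Theorem for T(n) = 28T(n/3) + O(n^2):

a = 28, b = 3, c = 2
log_b(a) = log_3(28) = 3.0331

Case 1: c = 2 < log_3(28) = 3.0331
T(n) = O(n^(log_3 28))

For T(n) = 28T(n/3) + O(n^2): log_3(28) = 3.0331. This is Case 1 of the Master Theorem (c < log_b(a), work dominated by leaves), giving O(n^(log_3 28)).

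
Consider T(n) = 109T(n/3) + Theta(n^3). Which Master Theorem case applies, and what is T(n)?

Master Theorem for T(n) = 109T(n/3) + O(n^3):

a = 109, b = 3, c = 3
log_b(a) = log_3(109) = 4.2702

Case 1: c = 3 < log_3(109) = 4.2702
T(n) = O(n^(log_3 109))

For T(n) = 109T(n/3) + O(n^3): log_3(109) = 4.2702. This is Case 1 of the Master Theorem (c < log_b(a), work dominated by leaves), giving O(n^(log_3 109)).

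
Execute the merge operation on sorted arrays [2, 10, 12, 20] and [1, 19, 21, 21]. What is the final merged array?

Merging process:

Compare 2 vs 1: take 1 from right. Merged: [1]
Compare 2 vs 19: take 2 from left. Merged: [1, 2]
Compare 10 vs 19: take 10 from left. Merged: [1, 2, 10]
Compare 12 vs 19: take 12 from left. Merged: [1, 2, 10, 12]
Compare 20 vs 19: take 19 from right. Merged: [1, 2, 10, 12, 19]
Compare 20 vs 21: take 20 from left. Merged: [1, 2, 10, 12, 19, 20]
Append remaining from right: [21, 21]. Merged: [1, 2, 10, 12, 19, 20, 21, 21]

Final merged array: [1, 2, 10, 12, 19, 20, 21, 21]
Total comparisons: 6

The merged array is [1, 2, 10, 12, 19, 20, 21, 21], requiring 6 comparisons. The merge step runs in O(n) time where n is the total number of elements.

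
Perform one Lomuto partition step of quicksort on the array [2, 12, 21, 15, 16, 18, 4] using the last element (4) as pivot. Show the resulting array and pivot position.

Lomuto partition with pivot = 4:

Initial array: [2, 12, 21, 15, 16, 18, 4]

arr[0]=2 <= 4: swap with position 0, array becomes [2, 12, 21, 15, 16, 18, 4]
arr[1]=12 > 4: no swap
arr[2]=21 > 4: no swap
arr[3]=15 > 4: no swap
arr[4]=16 > 4: no swap
arr[5]=18 > 4: no swap

Place pivot at position 1: [2, 4, 21, 15, 16, 18, 12]
Pivot position: 1

After partitioning with pivot 4, the array becomes [2, 4, 21, 15, 16, 18, 12]. The pivot is placed at index 1. All elements to the left of the pivot are <= 4, and all elements to the right are > 4.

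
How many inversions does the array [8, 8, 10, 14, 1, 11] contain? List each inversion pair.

Finding inversions in [8, 8, 10, 14, 1, 11]:

(0, 4): arr[0]=8 > arr[4]=1
(1, 4): arr[1]=8 > arr[4]=1
(2, 4): arr[2]=10 > arr[4]=1
(3, 4): arr[3]=14 > arr[4]=1
(3, 5): arr[3]=14 > arr[5]=11

Total inversions: 5

The array has 5 inversion(s): (0,4), (1,4), (2,4), (3,4), (3,5). Each pair (i,j) satisfies i < j and arr[i] > arr[j].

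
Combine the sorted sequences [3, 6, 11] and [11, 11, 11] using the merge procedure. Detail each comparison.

Merging process:

Compare 3 vs 11: take 3 from left. Merged: [3]
Compare 6 vs 11: take 6 from left. Merged: [3, 6]
Compare 11 vs 11: take 11 from left. Merged: [3, 6, 11]
Append remaining from right: [11, 11, 11]. Merged: [3, 6, 11, 11, 11, 11]

Final merged array: [3, 6, 11, 11, 11, 11]
Total comparisons: 3

The merged array is [3, 6, 11, 11, 11, 11], requiring 3 comparisons. The merge step runs in O(n) time where n is the total number of elements.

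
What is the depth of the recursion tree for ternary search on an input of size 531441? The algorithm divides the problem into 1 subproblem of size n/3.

For divide and conquer with division factor 3:

Problem sizes at each level:
Level 0: 531441
Level 1: 177147
Level 2: 59049
Level 3: 19683
Level 4: 6561
Level 5: 2187
Level 6: 729
Level 7: 243
Level 8: 81
Level 9: 27
Level 10: 9
Level 11: 3
Level 12: 1

The root is level 0 and the size-1 base case is level 12 (the tree spans levels 0 through 12, i.e. 13 levels counting the root), so the depth is the number of divisions: log_3(531441) = 12

The recursion tree depth is log_3(531441) = 12. At each level, the problem size is divided by 3, so it takes 12 divisions to reduce to a base case of size 1. The algorithm makes 1 recursive call at each level.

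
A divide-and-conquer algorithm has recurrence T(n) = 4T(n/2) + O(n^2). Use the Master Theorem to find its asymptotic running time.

Master Theorem for T(n) = 4T(n/2) + O(n^2):

a = 4, b = 2, c = 2
log_b(a) = log_2(4) = 2.0000

Case 2: c = 2 = log_2(4) = 2.0000
T(n) = O(n^2 log n) = O(n^2 log n)

For T(n) = 4T(n/2) + O(n^2): log_2(4) = 2.0000. This is Case 2 of the Master Theorem (c = log_b(a), equal work at all levels), giving O(n^2 log n).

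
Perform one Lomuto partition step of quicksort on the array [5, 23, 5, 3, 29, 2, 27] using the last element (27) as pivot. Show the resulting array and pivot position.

Lomuto partition with pivot = 27:

Initial array: [5, 23, 5, 3, 29, 2, 27]

arr[0]=5 <= 27: swap with position 0, array becomes [5, 23, 5, 3, 29, 2, 27]
arr[1]=23 <= 27: swap with position 1, array becomes [5, 23, 5, 3, 29, 2, 27]
arr[2]=5 <= 27: swap with position 2, array becomes [5, 23, 5, 3, 29, 2, 27]
arr[3]=3 <= 27: swap with position 3, array becomes [5, 23, 5, 3, 29, 2, 27]
arr[4]=29 > 27: no swap
arr[5]=2 <= 27: swap with position 4, array becomes [5, 23, 5, 3, 2, 29, 27]

Place pivot at position 5: [5, 23, 5, 3, 2, 27, 29]
Pivot position: 5

After partitioning with pivot 27, the array becomes [5, 23, 5, 3, 2, 27, 29]. The pivot is placed at index 5. All elements to the left of the pivot are <= 27, and all elements to the right are > 27.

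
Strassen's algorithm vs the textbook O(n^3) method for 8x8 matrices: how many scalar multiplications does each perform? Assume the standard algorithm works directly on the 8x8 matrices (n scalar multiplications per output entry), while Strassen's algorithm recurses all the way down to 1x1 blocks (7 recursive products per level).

Matrix multiplication for 8x8 matrices:

Standard algorithm: 8^3 = 512 multiplications
Strassen's algorithm: 7^(log2(8)) = 7^3 = 343 multiplications
Savings: 512 - 343 = 169 multiplications

Standard: 512 multiplications (8^3). Strassen: 343 multiplications (7^3). Strassen reduces 8 recursive multiplications to 7 at each level.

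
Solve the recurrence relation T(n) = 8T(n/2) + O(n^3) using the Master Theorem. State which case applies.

Master Theorem for T(n) = 8T(n/2) + O(n^3):

a = 8, b = 2, c = 3
log_b(a) = log_2(8) = 3.0000

Case 2: c = 3 = log_2(8) = 3.0000
T(n) = O(n^3 log n) = O(n^3 log n)

For T(n) = 8T(n/2) + O(n^3): log_2(8) = 3.0000. This is Case 2 of the Master Theorem (c = log_b(a), equal work at all levels), giving O(n^3 log n).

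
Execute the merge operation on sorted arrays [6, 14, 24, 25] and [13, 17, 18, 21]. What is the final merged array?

Merging process:

Compare 6 vs 13: take 6 from left. Merged: [6]
Compare 14 vs 13: take 13 from right. Merged: [6, 13]
Compare 14 vs 17: take 14 from left. Merged: [6, 13, 14]
Compare 24 vs 17: take 17 from right. Merged: [6, 13, 14, 17]
Compare 24 vs 18: take 18 from right. Merged: [6, 13, 14, 17, 18]
Compare 24 vs 21: take 21 from right. Merged: [6, 13, 14, 17, 18, 21]
Append remaining from left: [24, 25]. Merged: [6, 13, 14, 17, 18, 21, 24, 25]

Final merged array: [6, 13, 14, 17, 18, 21, 24, 25]
Total comparisons: 6

The merged array is [6, 13, 14, 17, 18, 21, 24, 25], requiring 6 comparisons. The merge step runs in O(n) time where n is the total number of elements.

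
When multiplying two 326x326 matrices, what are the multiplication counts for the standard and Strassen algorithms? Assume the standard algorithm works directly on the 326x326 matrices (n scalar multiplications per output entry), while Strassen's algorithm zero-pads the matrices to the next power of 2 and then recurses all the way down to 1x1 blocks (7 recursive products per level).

Matrix multiplication for 326x326 matrices:

Strassen's algorithm requires power-of-2 dimensions. Pad 326x326 to 512x512 (next power of 2).

Standard algorithm: 326^3 = 34645976 multiplications
Strassen's algorithm: 7^(log2(512)) = 7^9 = 40353607 multiplications
Difference: 34645976 - 40353607 = -5707631 (Strassen uses MORE here due to padding overhead — for small or just-over-power-of-2 n, padding can outweigh the per-level savings)

Standard: 34645976 multiplications (326^3). Strassen: 40353607 multiplications (7^9, after padding to 512x512). Strassen reduces 8 recursive multiplications to 7 at each level.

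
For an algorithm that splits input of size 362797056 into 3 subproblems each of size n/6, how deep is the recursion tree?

For divide and conquer with division factor 6:

Problem sizes at each level:
Level 0: 362797056
Level 1: 60466176
Level 2: 10077696
Level 3: 1679616
Level 4: 279936
Level 5: 46656
Level 6: 7776
Level 7: 1296
Level 8: 216
Level 9: 36
Level 10: 6
Level 11: 1

The root is level 0 and the size-1 base case is level 11 (the tree spans levels 0 through 11, i.e. 12 levels counting the root), so the depth is the number of divisions: log_6(362797056) = 11

The recursion tree depth is log_6(362797056) = 11. At each level, the problem size is divided by 6, so it takes 11 divisions to reduce to a base case of size 1. The algorithm makes 3 recursive calls at each level.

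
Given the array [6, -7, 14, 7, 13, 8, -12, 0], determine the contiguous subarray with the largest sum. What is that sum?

Using Kadane's algorithm on [6, -7, 14, 7, 13, 8, -12, 0]:

Scanning through the array:
Position 1 (value -7): max_ending_here = -1, max_so_far = 6
Position 2 (value 14): max_ending_here = 14, max_so_far = 14
Position 3 (value 7): max_ending_here = 21, max_so_far = 21
Position 4 (value 13): max_ending_here = 34, max_so_far = 34
Position 5 (value 8): max_ending_here = 42, max_so_far = 42
Position 6 (value -12): max_ending_here = 30, max_so_far = 42
Position 7 (value 0): max_ending_here = 30, max_so_far = 42

Maximum subarray: [14, 7, 13, 8]
Maximum sum: 42

The maximum subarray is [14, 7, 13, 8] with sum 42. This subarray runs from index 2 to index 5.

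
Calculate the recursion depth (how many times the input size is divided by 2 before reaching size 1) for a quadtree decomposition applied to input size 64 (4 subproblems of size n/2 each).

For divide and conquer with division factor 2:

Problem sizes at each level:
Level 0: 64
Level 1: 32
Level 2: 16
Level 3: 8
Level 4: 4
Level 5: 2
Level 6: 1

The root is level 0 and the size-1 base case is level 6 (the tree spans levels 0 through 6, i.e. 7 levels counting the root), so the depth is the number of divisions: log_2(64) = 6

The recursion tree depth is log_2(64) = 6. At each level, the problem size is divided by 2, so it takes 6 divisions to reduce to a base case of size 1. The algorithm makes 4 recursive calls at each level.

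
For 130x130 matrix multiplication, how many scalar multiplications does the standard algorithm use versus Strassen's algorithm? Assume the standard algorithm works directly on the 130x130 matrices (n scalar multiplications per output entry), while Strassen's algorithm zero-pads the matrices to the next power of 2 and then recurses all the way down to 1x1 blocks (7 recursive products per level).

Matrix multiplication for 130x130 matrices:

Strassen's algorithm requires power-of-2 dimensions. Pad 130x130 to 256x256 (next power of 2).

Standard algorithm: 130^3 = 2197000 multiplications
Strassen's algorithm: 7^(log2(256)) = 7^8 = 5764801 multiplications
Difference: 2197000 - 5764801 = -3567801 (Strassen uses MORE here due to padding overhead — for small or just-over-power-of-2 n, padding can outweigh the per-level savings)

Standard: 2197000 multiplications (130^3). Strassen: 5764801 multiplications (7^8, after padding to 256x256). Strassen reduces 8 recursive multiplications to 7 at each level.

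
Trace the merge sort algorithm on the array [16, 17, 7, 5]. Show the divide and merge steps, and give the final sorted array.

Merge sort trace:

Split: [16, 17, 7, 5] -> [16, 17] and [7, 5]
  Split: [16, 17] -> [16] and [17]
  Merge: [16] + [17] -> [16, 17]
  Split: [7, 5] -> [7] and [5]
  Merge: [7] + [5] -> [5, 7]
Merge: [16, 17] + [5, 7] -> [5, 7, 16, 17]

Final sorted array: [5, 7, 16, 17]

The merge sort proceeds by recursively splitting the array and merging sorted halves.
After all merges, the sorted array is [5, 7, 16, 17].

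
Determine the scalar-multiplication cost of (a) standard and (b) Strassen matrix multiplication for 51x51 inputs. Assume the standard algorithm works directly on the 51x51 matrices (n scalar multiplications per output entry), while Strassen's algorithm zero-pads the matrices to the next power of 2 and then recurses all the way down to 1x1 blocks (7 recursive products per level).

Matrix multiplication for 51x51 matrices:

Strassen's algorithm requires power-of-2 dimensions. Pad 51x51 to 64x64 (next power of 2).

Standard algorithm: 51^3 = 132651 multiplications
Strassen's algorithm: 7^(log2(64)) = 7^6 = 117649 multiplications
Savings: 132651 - 117649 = 15002 multiplications

Standard: 132651 multiplications (51^3). Strassen: 117649 multiplications (7^6, after padding to 64x64). Strassen reduces 8 recursive multiplications to 7 at each level.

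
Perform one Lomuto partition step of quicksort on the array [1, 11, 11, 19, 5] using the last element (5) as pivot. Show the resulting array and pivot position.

Lomuto partition with pivot = 5:

Initial array: [1, 11, 11, 19, 5]

arr[0]=1 <= 5: swap with position 0, array becomes [1, 11, 11, 19, 5]
arr[1]=11 > 5: no swap
arr[2]=11 > 5: no swap
arr[3]=19 > 5: no swap

Place pivot at position 1: [1, 5, 11, 19, 11]
Pivot position: 1

After partitioning with pivot 5, the array becomes [1, 5, 11, 19, 11]. The pivot is placed at index 1. All elements to the left of the pivot are <= 5, and all elements to the right are > 5.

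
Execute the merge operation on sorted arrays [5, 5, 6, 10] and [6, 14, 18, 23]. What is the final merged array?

Merging process:

Compare 5 vs 6: take 5 from left. Merged: [5]
Compare 5 vs 6: take 5 from left. Merged: [5, 5]
Compare 6 vs 6: take 6 from left. Merged: [5, 5, 6]
Compare 10 vs 6: take 6 from right. Merged: [5, 5, 6, 6]
Compare 10 vs 14: take 10 from left. Merged: [5, 5, 6, 6, 10]
Append remaining from right: [14, 18, 23]. Merged: [5, 5, 6, 6, 10, 14, 18, 23]

Final merged array: [5, 5, 6, 6, 10, 14, 18, 23]
Total comparisons: 5

The merged array is [5, 5, 6, 6, 10, 14, 18, 23], requiring 5 comparisons. The merge step runs in O(n) time where n is the total number of elements.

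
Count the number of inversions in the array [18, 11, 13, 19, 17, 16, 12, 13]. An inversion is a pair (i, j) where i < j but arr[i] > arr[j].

Finding inversions in [18, 11, 13, 19, 17, 16, 12, 13]:

(0, 1): arr[0]=18 > arr[1]=11
(0, 2): arr[0]=18 > arr[2]=13
(0, 4): arr[0]=18 > arr[4]=17
(0, 5): arr[0]=18 > arr[5]=16
(0, 6): arr[0]=18 > arr[6]=12
(0, 7): arr[0]=18 > arr[7]=13
(2, 6): arr[2]=13 > arr[6]=12
(3, 4): arr[3]=19 > arr[4]=17
(3, 5): arr[3]=19 > arr[5]=16
(3, 6): arr[3]=19 > arr[6]=12
(3, 7): arr[3]=19 > arr[7]=13
(4, 5): arr[4]=17 > arr[5]=16
(4, 6): arr[4]=17 > arr[6]=12
(4, 7): arr[4]=17 > arr[7]=13
(5, 6): arr[5]=16 > arr[6]=12
(5, 7): arr[5]=16 > arr[7]=13

Total inversions: 16

The array has 16 inversion(s): (0,1), (0,2), (0,4), (0,5), (0,6), (0,7), (2,6), (3,4), (3,5), (3,6), (3,7), (4,5), (4,6), (4,7), (5,6), (5,7). Each pair (i,j) satisfies i < j and arr[i] > arr[j].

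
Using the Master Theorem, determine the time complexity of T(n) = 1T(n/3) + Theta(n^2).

Master Theorem for T(n) = 1T(n/3) + O(n^2):

a = 1, b = 3, c = 2
log_b(a) = log_3(1) = 0.0000

Case 3: c = 2 > log_3(1) = 0.0000
T(n) = O(n^2) = O(n^2)

For T(n) = 1T(n/3) + O(n^2): log_3(1) = 0.0000. This is Case 3 of the Master Theorem (c > log_b(a), work dominated by root), giving O(n^2).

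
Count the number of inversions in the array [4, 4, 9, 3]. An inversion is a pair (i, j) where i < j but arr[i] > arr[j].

Finding inversions in [4, 4, 9, 3]:

(0, 3): arr[0]=4 > arr[3]=3
(1, 3): arr[1]=4 > arr[3]=3
(2, 3): arr[2]=9 > arr[3]=3

Total inversions: 3

The array has 3 inversion(s): (0,3), (1,3), (2,3). Each pair (i,j) satisfies i < j and arr[i] > arr[j].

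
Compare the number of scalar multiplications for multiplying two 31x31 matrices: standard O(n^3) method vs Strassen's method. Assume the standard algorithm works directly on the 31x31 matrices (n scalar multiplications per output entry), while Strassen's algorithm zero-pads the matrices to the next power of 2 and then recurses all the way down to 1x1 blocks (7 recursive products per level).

Matrix multiplication for 31x31 matrices:

Strassen's algorithm requires power-of-2 dimensions. Pad 31x31 to 32x32 (next power of 2).

Standard algorithm: 31^3 = 29791 multiplications
Strassen's algorithm: 7^(log2(32)) = 7^5 = 16807 multiplications
Savings: 29791 - 16807 = 12984 multiplications

Standard: 29791 multiplications (31^3). Strassen: 16807 multiplications (7^5, after padding to 32x32). Strassen reduces 8 recursive multiplications to 7 at each level.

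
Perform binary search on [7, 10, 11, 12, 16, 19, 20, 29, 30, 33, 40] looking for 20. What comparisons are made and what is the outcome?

Binary search for 20 in [7, 10, 11, 12, 16, 19, 20, 29, 30, 33, 40]:

lo=0, hi=10, mid=5, arr[mid]=19 -> 19 < 20, search right half
lo=6, hi=10, mid=8, arr[mid]=30 -> 30 > 20, search left half
lo=6, hi=7, mid=6, arr[mid]=20 -> Found target at index 6!

Binary search finds 20 at index 6 after 3 comparisons. The search repeatedly halves the search space by comparing with the middle element.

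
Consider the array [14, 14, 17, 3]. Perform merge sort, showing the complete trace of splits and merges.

Merge sort trace:

Split: [14, 14, 17, 3] -> [14, 14] and [17, 3]
  Split: [14, 14] -> [14] and [14]
  Merge: [14] + [14] -> [14, 14]
  Split: [17, 3] -> [17] and [3]
  Merge: [17] + [3] -> [3, 17]
Merge: [14, 14] + [3, 17] -> [3, 14, 14, 17]

Final sorted array: [3, 14, 14, 17]

The merge sort proceeds by recursively splitting the array and merging sorted halves.
After all merges, the sorted array is [3, 14, 14, 17].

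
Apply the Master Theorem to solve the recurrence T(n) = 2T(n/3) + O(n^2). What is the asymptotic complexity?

Master Theorem for T(n) = 2T(n/3) + O(n^2):

a = 2, b = 3, c = 2
log_b(a) = log_3(2) = 0.6309

Case 3: c = 2 > log_3(2) = 0.6309
T(n) = O(n^2) = O(n^2)

For T(n) = 2T(n/3) + O(n^2): log_3(2) = 0.6309. This is Case 3 of the Master Theorem (c > log_b(a), work dominated by root), giving O(n^2).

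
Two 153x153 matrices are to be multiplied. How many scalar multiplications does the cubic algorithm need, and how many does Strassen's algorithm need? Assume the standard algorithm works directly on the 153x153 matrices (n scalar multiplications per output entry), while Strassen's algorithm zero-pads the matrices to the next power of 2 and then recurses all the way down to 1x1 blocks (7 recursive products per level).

Matrix multiplication for 153x153 matrices:

Strassen's algorithm requires power-of-2 dimensions. Pad 153x153 to 256x256 (next power of 2).

Standard algorithm: 153^3 = 3581577 multiplications
Strassen's algorithm: 7^(log2(256)) = 7^8 = 5764801 multiplications
Difference: 3581577 - 5764801 = -2183224 (Strassen uses MORE here due to padding overhead — for small or just-over-power-of-2 n, padding can outweigh the per-level savings)

Standard: 3581577 multiplications (153^3). Strassen: 5764801 multiplications (7^8, after padding to 256x256). Strassen reduces 8 recursive multiplications to 7 at each level.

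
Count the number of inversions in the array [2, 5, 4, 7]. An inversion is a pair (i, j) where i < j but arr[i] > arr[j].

Finding inversions in [2, 5, 4, 7]:

(1, 2): arr[1]=5 > arr[2]=4

Total inversions: 1

The array has 1 inversion(s): (1,2). Each pair (i,j) satisfies i < j and arr[i] > arr[j].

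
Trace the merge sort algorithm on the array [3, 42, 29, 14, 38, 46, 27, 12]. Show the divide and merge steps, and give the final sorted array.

Merge sort trace:

Split: [3, 42, 29, 14, 38, 46, 27, 12] -> [3, 42, 29, 14] and [38, 46, 27, 12]
  Split: [3, 42, 29, 14] -> [3, 42] and [29, 14]
    Split: [3, 42] -> [3] and [42]
    Merge: [3] + [42] -> [3, 42]
    Split: [29, 14] -> [29] and [14]
    Merge: [29] + [14] -> [14, 29]
  Merge: [3, 42] + [14, 29] -> [3, 14, 29, 42]
  Split: [38, 46, 27, 12] -> [38, 46] and [27, 12]
    Split: [38, 46] -> [38] and [46]
    Merge: [38] + [46] -> [38, 46]
    Split: [27, 12] -> [27] and [12]
    Merge: [27] + [12] -> [12, 27]
  Merge: [38, 46] + [12, 27] -> [12, 27, 38, 46]
Merge: [3, 14, 29, 42] + [12, 27, 38, 46] -> [3, 12, 14, 27, 29, 38, 42, 46]

Final sorted array: [3, 12, 14, 27, 29, 38, 42, 46]

The merge sort proceeds by recursively splitting the array and merging sorted halves.
After all merges, the sorted array is [3, 12, 14, 27, 29, 38, 42, 46].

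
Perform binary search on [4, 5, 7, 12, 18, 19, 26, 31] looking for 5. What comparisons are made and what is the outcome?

Binary search for 5 in [4, 5, 7, 12, 18, 19, 26, 31]:

lo=0, hi=7, mid=3, arr[mid]=12 -> 12 > 5, search left half
lo=0, hi=2, mid=1, arr[mid]=5 -> Found target at index 1!

Binary search finds 5 at index 1 after 2 comparisons. The search repeatedly halves the search space by comparing with the middle element.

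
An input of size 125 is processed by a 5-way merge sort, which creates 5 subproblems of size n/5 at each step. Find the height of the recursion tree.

For divide and conquer with division factor 5:

Problem sizes at each level:
Level 0: 125
Level 1: 25
Level 2: 5
Level 3: 1

The root is level 0 and the size-1 base case is level 3 (the tree spans levels 0 through 3, i.e. 4 levels counting the root), so the depth is the number of divisions: log_5(125) = 3

The recursion tree depth is log_5(125) = 3. At each level, the problem size is divided by 5, so it takes 3 divisions to reduce to a base case of size 1. The algorithm makes 5 recursive calls at each level.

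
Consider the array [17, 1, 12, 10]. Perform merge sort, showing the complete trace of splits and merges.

Merge sort trace:

Split: [17, 1, 12, 10] -> [17, 1] and [12, 10]
  Split: [17, 1] -> [17] and [1]
  Merge: [17] + [1] -> [1, 17]
  Split: [12, 10] -> [12] and [10]
  Merge: [12] + [10] -> [10, 12]
Merge: [1, 17] + [10, 12] -> [1, 10, 12, 17]

Final sorted array: [1, 10, 12, 17]

The merge sort proceeds by recursively splitting the array and merging sorted halves.
After all merges, the sorted array is [1, 10, 12, 17].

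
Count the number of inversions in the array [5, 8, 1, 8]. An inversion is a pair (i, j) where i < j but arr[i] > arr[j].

Finding inversions in [5, 8, 1, 8]:

(0, 2): arr[0]=5 > arr[2]=1
(1, 2): arr[1]=8 > arr[2]=1

Total inversions: 2

The array has 2 inversion(s): (0,2), (1,2). Each pair (i,j) satisfies i < j and arr[i] > arr[j].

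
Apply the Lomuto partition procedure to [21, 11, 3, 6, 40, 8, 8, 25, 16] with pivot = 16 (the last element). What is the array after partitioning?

Lomuto partition with pivot = 16:

Initial array: [21, 11, 3, 6, 40, 8, 8, 25, 16]

arr[0]=21 > 16: no swap
arr[1]=11 <= 16: swap with position 0, array becomes [11, 21, 3, 6, 40, 8, 8, 25, 16]
arr[2]=3 <= 16: swap with position 1, array becomes [11, 3, 21, 6, 40, 8, 8, 25, 16]
arr[3]=6 <= 16: swap with position 2, array becomes [11, 3, 6, 21, 40, 8, 8, 25, 16]
arr[4]=40 > 16: no swap
arr[5]=8 <= 16: swap with position 3, array becomes [11, 3, 6, 8, 40, 21, 8, 25, 16]
arr[6]=8 <= 16: swap with position 4, array becomes [11, 3, 6, 8, 8, 21, 40, 25, 16]
arr[7]=25 > 16: no swap

Place pivot at position 5: [11, 3, 6, 8, 8, 16, 40, 25, 21]
Pivot position: 5

After partitioning with pivot 16, the array becomes [11, 3, 6, 8, 8, 16, 40, 25, 21]. The pivot is placed at index 5. All elements to the left of the pivot are <= 16, and all elements to the right are > 16.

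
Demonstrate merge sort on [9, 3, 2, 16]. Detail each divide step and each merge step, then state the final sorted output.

Merge sort trace:

Split: [9, 3, 2, 16] -> [9, 3] and [2, 16]
  Split: [9, 3] -> [9] and [3]
  Merge: [9] + [3] -> [3, 9]
  Split: [2, 16] -> [2] and [16]
  Merge: [2] + [16] -> [2, 16]
Merge: [3, 9] + [2, 16] -> [2, 3, 9, 16]

Final sorted array: [2, 3, 9, 16]

The merge sort proceeds by recursively splitting the array and merging sorted halves.
After all merges, the sorted array is [2, 3, 9, 16].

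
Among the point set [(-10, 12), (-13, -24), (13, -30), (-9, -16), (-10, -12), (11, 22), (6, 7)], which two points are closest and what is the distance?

Computing all pairwise distances among 7 points:

d((-10, 12), (-13, -24)) = 36.1248
d((-10, 12), (13, -30)) = 47.8853
d((-10, 12), (-9, -16)) = 28.0179
d((-10, 12), (-10, -12)) = 24.0
d((-10, 12), (11, 22)) = 23.2594
d((-10, 12), (6, 7)) = 16.7631
d((-13, -24), (13, -30)) = 26.6833
d((-13, -24), (-9, -16)) = 8.9443
d((-13, -24), (-10, -12)) = 12.3693
d((-13, -24), (11, 22)) = 51.8845
d((-13, -24), (6, 7)) = 36.3593
d((13, -30), (-9, -16)) = 26.0768
d((13, -30), (-10, -12)) = 29.2062
d((13, -30), (11, 22)) = 52.0384
d((13, -30), (6, 7)) = 37.6563
d((-9, -16), (-10, -12)) = 4.1231 <-- minimum
d((-9, -16), (11, 22)) = 42.9418
d((-9, -16), (6, 7)) = 27.4591
d((-10, -12), (11, 22)) = 39.9625
d((-10, -12), (6, 7)) = 24.8395
d((11, 22), (6, 7)) = 15.8114

Closest pair: (-9, -16) and (-10, -12) with distance 4.1231

The closest pair is (-9, -16) and (-10, -12) with Euclidean distance 4.1231. For 7 points, brute-force pairwise comparison is shown above. For large n, the divide-and-conquer algorithm (sort by x, recurse on halves, check the dividing strip) achieves O(n log n).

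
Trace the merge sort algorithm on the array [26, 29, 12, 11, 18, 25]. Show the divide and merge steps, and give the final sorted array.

Merge sort trace:

Split: [26, 29, 12, 11, 18, 25] -> [26, 29, 12] and [11, 18, 25]
  Split: [26, 29, 12] -> [26] and [29, 12]
    Split: [29, 12] -> [29] and [12]
    Merge: [29] + [12] -> [12, 29]
  Merge: [26] + [12, 29] -> [12, 26, 29]
  Split: [11, 18, 25] -> [11] and [18, 25]
    Split: [18, 25] -> [18] and [25]
    Merge: [18] + [25] -> [18, 25]
  Merge: [11] + [18, 25] -> [11, 18, 25]
Merge: [12, 26, 29] + [11, 18, 25] -> [11, 12, 18, 25, 26, 29]

Final sorted array: [11, 12, 18, 25, 26, 29]

The merge sort proceeds by recursively splitting the array and merging sorted halves.
After all merges, the sorted array is [11, 12, 18, 25, 26, 29].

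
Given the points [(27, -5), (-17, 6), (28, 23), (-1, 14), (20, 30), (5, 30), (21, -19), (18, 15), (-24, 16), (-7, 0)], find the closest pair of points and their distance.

Computing all pairwise distances among 10 points:

d((27, -5), (-17, 6)) = 45.3542
d((27, -5), (28, 23)) = 28.0179
d((27, -5), (-1, 14)) = 33.8378
d((27, -5), (20, 30)) = 35.6931
d((27, -5), (5, 30)) = 41.3401
d((27, -5), (21, -19)) = 15.2315
d((27, -5), (18, 15)) = 21.9317
d((27, -5), (-24, 16)) = 55.1543
d((27, -5), (-7, 0)) = 34.3657
d((-17, 6), (28, 23)) = 48.1041
d((-17, 6), (-1, 14)) = 17.8885
d((-17, 6), (20, 30)) = 44.1022
d((-17, 6), (5, 30)) = 32.5576
d((-17, 6), (21, -19)) = 45.4863
d((-17, 6), (18, 15)) = 36.1386
d((-17, 6), (-24, 16)) = 12.2066
d((-17, 6), (-7, 0)) = 11.6619
d((28, 23), (-1, 14)) = 30.3645
d((28, 23), (20, 30)) = 10.6301 <-- minimum
d((28, 23), (5, 30)) = 24.0416
d((28, 23), (21, -19)) = 42.5793
d((28, 23), (18, 15)) = 12.8062
d((28, 23), (-24, 16)) = 52.469
d((28, 23), (-7, 0)) = 41.8808
d((-1, 14), (20, 30)) = 26.4008
d((-1, 14), (5, 30)) = 17.088
d((-1, 14), (21, -19)) = 39.6611
d((-1, 14), (18, 15)) = 19.0263
d((-1, 14), (-24, 16)) = 23.0868
d((-1, 14), (-7, 0)) = 15.2315
d((20, 30), (5, 30)) = 15.0
d((20, 30), (21, -19)) = 49.0102
d((20, 30), (18, 15)) = 15.1327
d((20, 30), (-24, 16)) = 46.1736
d((20, 30), (-7, 0)) = 40.3609
d((5, 30), (21, -19)) = 51.5461
d((5, 30), (18, 15)) = 19.8494
d((5, 30), (-24, 16)) = 32.2025
d((5, 30), (-7, 0)) = 32.311
d((21, -19), (18, 15)) = 34.1321
d((21, -19), (-24, 16)) = 57.0088
d((21, -19), (-7, 0)) = 33.8378
d((18, 15), (-24, 16)) = 42.0119
d((18, 15), (-7, 0)) = 29.1548
d((-24, 16), (-7, 0)) = 23.3452

Closest pair: (28, 23) and (20, 30) with distance 10.6301

The closest pair is (28, 23) and (20, 30) with Euclidean distance 10.6301. For 10 points, brute-force pairwise comparison is shown above. For large n, the divide-and-conquer algorithm (sort by x, recurse on halves, check the dividing strip) achieves O(n log n).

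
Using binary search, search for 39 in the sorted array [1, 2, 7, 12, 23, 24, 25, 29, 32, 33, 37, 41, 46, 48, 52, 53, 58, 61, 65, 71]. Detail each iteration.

Binary search for 39 in [1, 2, 7, 12, 23, 24, 25, 29, 32, 33, 37, 41, 46, 48, 52, 53, 58, 61, 65, 71]:

lo=0, hi=19, mid=9, arr[mid]=33 -> 33 < 39, search right half
lo=10, hi=19, mid=14, arr[mid]=52 -> 52 > 39, search left half
lo=10, hi=13, mid=11, arr[mid]=41 -> 41 > 39, search left half
lo=10, hi=10, mid=10, arr[mid]=37 -> 37 < 39, search right half
lo=11 > hi=10, target 39 not found

Binary search determines that 39 is not in the array after 4 comparisons. The search space was exhausted without finding the target.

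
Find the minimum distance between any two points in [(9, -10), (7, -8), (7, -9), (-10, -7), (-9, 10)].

Computing all pairwise distances among 5 points:

d((9, -10), (7, -8)) = 2.8284
d((9, -10), (7, -9)) = 2.2361
d((9, -10), (-10, -7)) = 19.2354
d((9, -10), (-9, 10)) = 26.9072
d((7, -8), (7, -9)) = 1.0 <-- minimum
d((7, -8), (-10, -7)) = 17.0294
d((7, -8), (-9, 10)) = 24.0832
d((7, -9), (-10, -7)) = 17.1172
d((7, -9), (-9, 10)) = 24.8395
d((-10, -7), (-9, 10)) = 17.0294

Closest pair: (7, -8) and (7, -9) with distance 1.0

The closest pair is (7, -8) and (7, -9) with Euclidean distance 1.0. For 5 points, brute-force pairwise comparison is shown above. For large n, the divide-and-conquer algorithm (sort by x, recurse on halves, check the dividing strip) achieves O(n log n).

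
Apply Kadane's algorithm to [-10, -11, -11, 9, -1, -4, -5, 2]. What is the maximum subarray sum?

Using Kadane's algorithm on [-10, -11, -11, 9, -1, -4, -5, 2]:

Scanning through the array:
Position 1 (value -11): max_ending_here = -11, max_so_far = -10
Position 2 (value -11): max_ending_here = -11, max_so_far = -10
Position 3 (value 9): max_ending_here = 9, max_so_far = 9
Position 4 (value -1): max_ending_here = 8, max_so_far = 9
Position 5 (value -4): max_ending_here = 4, max_so_far = 9
Position 6 (value -5): max_ending_here = -1, max_so_far = 9
Position 7 (value 2): max_ending_here = 2, max_so_far = 9

Maximum subarray: [9]
Maximum sum: 9

The maximum subarray is [9] with sum 9. This subarray runs from index 3 to index 3.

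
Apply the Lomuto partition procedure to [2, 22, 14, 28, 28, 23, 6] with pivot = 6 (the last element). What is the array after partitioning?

Lomuto partition with pivot = 6:

Initial array: [2, 22, 14, 28, 28, 23, 6]

arr[0]=2 <= 6: swap with position 0, array becomes [2, 22, 14, 28, 28, 23, 6]
arr[1]=22 > 6: no swap
arr[2]=14 > 6: no swap
arr[3]=28 > 6: no swap
arr[4]=28 > 6: no swap
arr[5]=23 > 6: no swap

Place pivot at position 1: [2, 6, 14, 28, 28, 23, 22]
Pivot position: 1

After partitioning with pivot 6, the array becomes [2, 6, 14, 28, 28, 23, 22]. The pivot is placed at index 1. All elements to the left of the pivot are <= 6, and all elements to the right are > 6.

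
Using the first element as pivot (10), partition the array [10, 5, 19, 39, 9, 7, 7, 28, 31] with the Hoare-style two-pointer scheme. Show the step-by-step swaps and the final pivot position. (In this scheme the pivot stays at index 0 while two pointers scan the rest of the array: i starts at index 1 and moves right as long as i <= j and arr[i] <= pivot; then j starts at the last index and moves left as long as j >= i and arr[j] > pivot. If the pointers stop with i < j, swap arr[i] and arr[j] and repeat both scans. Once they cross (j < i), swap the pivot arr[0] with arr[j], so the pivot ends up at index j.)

Hoare-style two-pointer partition with pivot = 10:

Initial array: [10, 5, 19, 39, 9, 7, 7, 28, 31]

Pointers start at i = 1, j = 8.
i stops at index 2 (arr[2]=19 > 10), j stops at index 6 (arr[6]=7 <= 10): swap arr[2] and arr[6], array becomes [10, 5, 7, 39, 9, 7, 19, 28, 31]
i stops at index 3 (arr[3]=39 > 10), j stops at index 5 (arr[5]=7 <= 10): swap arr[3] and arr[5], array becomes [10, 5, 7, 7, 9, 39, 19, 28, 31]
i ends at 5, j ends at 4: the pointers have crossed (j < i), so scanning stops.

Swap pivot arr[0] with arr[4] to place pivot at position 4: [9, 5, 7, 7, 10, 39, 19, 28, 31]
Pivot position: 4

After partitioning with pivot 10, the array becomes [9, 5, 7, 7, 10, 39, 19, 28, 31]. The pivot is placed at index 4. All elements to the left of the pivot are <= 10, and all elements to the right are > 10.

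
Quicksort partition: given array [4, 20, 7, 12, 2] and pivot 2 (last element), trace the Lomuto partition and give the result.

Lomuto partition with pivot = 2:

Initial array: [4, 20, 7, 12, 2]

arr[0]=4 > 2: no swap
arr[1]=20 > 2: no swap
arr[2]=7 > 2: no swap
arr[3]=12 > 2: no swap

Place pivot at position 0: [2, 20, 7, 12, 4]
Pivot position: 0

After partitioning with pivot 2, the array becomes [2, 20, 7, 12, 4]. The pivot is placed at index 0. All elements to the left of the pivot are <= 2, and all elements to the right are > 2.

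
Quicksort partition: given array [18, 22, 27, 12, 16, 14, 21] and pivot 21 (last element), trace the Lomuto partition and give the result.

Lomuto partition with pivot = 21:

Initial array: [18, 22, 27, 12, 16, 14, 21]

arr[0]=18 <= 21: swap with position 0, array becomes [18, 22, 27, 12, 16, 14, 21]
arr[1]=22 > 21: no swap
arr[2]=27 > 21: no swap
arr[3]=12 <= 21: swap with position 1, array becomes [18, 12, 27, 22, 16, 14, 21]
arr[4]=16 <= 21: swap with position 2, array becomes [18, 12, 16, 22, 27, 14, 21]
arr[5]=14 <= 21: swap with position 3, array becomes [18, 12, 16, 14, 27, 22, 21]

Place pivot at position 4: [18, 12, 16, 14, 21, 22, 27]
Pivot position: 4

After partitioning with pivot 21, the array becomes [18, 12, 16, 14, 21, 22, 27]. The pivot is placed at index 4. All elements to the left of the pivot are <= 21, and all elements to the right are > 21.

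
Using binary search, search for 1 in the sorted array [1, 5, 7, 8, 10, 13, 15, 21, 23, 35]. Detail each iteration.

Binary search for 1 in [1, 5, 7, 8, 10, 13, 15, 21, 23, 35]:

lo=0, hi=9, mid=4, arr[mid]=10 -> 10 > 1, search left half
lo=0, hi=3, mid=1, arr[mid]=5 -> 5 > 1, search left half
lo=0, hi=0, mid=0, arr[mid]=1 -> Found target at index 0!

Binary search finds 1 at index 0 after 3 comparisons. The search repeatedly halves the search space by comparing with the middle element.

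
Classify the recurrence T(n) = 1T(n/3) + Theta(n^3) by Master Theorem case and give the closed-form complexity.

Master Theorem for T(n) = 1T(n/3) + O(n^3):

a = 1, b = 3, c = 3
log_b(a) = log_3(1) = 0.0000

Case 3: c = 3 > log_3(1) = 0.0000
T(n) = O(n^3) = O(n^3)

For T(n) = 1T(n/3) + O(n^3): log_3(1) = 0.0000. This is Case 3 of the Master Theorem (c > log_b(a), work dominated by root), giving O(n^3).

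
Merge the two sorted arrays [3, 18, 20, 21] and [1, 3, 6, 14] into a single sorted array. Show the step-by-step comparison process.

Merging process:

Compare 3 vs 1: take 1 from right. Merged: [1]
Compare 3 vs 3: take 3 from left. Merged: [1, 3]
Compare 18 vs 3: take 3 from right. Merged: [1, 3, 3]
Compare 18 vs 6: take 6 from right. Merged: [1, 3, 3, 6]
Compare 18 vs 14: take 14 from right. Merged: [1, 3, 3, 6, 14]
Append remaining from left: [18, 20, 21]. Merged: [1, 3, 3, 6, 14, 18, 20, 21]

Final merged array: [1, 3, 3, 6, 14, 18, 20, 21]
Total comparisons: 5

The merged array is [1, 3, 3, 6, 14, 18, 20, 21], requiring 5 comparisons. The merge step runs in O(n) time where n is the total number of elements.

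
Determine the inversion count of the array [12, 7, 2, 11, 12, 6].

Finding inversions in [12, 7, 2, 11, 12, 6]:

(0, 1): arr[0]=12 > arr[1]=7
(0, 2): arr[0]=12 > arr[2]=2
(0, 3): arr[0]=12 > arr[3]=11
(0, 5): arr[0]=12 > arr[5]=6
(1, 2): arr[1]=7 > arr[2]=2
(1, 5): arr[1]=7 > arr[5]=6
(3, 5): arr[3]=11 > arr[5]=6
(4, 5): arr[4]=12 > arr[5]=6

Total inversions: 8

The array has 8 inversion(s): (0,1), (0,2), (0,3), (0,5), (1,2), (1,5), (3,5), (4,5). Each pair (i,j) satisfies i < j and arr[i] > arr[j].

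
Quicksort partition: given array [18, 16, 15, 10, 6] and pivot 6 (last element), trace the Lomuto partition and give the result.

Lomuto partition with pivot = 6:

Initial array: [18, 16, 15, 10, 6]

arr[0]=18 > 6: no swap
arr[1]=16 > 6: no swap
arr[2]=15 > 6: no swap
arr[3]=10 > 6: no swap

Place pivot at position 0: [6, 16, 15, 10, 18]
Pivot position: 0

After partitioning with pivot 6, the array becomes [6, 16, 15, 10, 18]. The pivot is placed at index 0. All elements to the left of the pivot are <= 6, and all elements to the right are > 6.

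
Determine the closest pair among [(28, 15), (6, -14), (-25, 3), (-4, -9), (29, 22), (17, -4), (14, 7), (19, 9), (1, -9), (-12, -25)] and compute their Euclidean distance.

Computing all pairwise distances among 10 points:

d((28, 15), (6, -14)) = 36.4005
d((28, 15), (-25, 3)) = 54.3415
d((28, 15), (-4, -9)) = 40.0
d((28, 15), (29, 22)) = 7.0711
d((28, 15), (17, -4)) = 21.9545
d((28, 15), (14, 7)) = 16.1245
d((28, 15), (19, 9)) = 10.8167
d((28, 15), (1, -9)) = 36.1248
d((28, 15), (-12, -25)) = 56.5685
d((6, -14), (-25, 3)) = 35.3553
d((6, -14), (-4, -9)) = 11.1803
d((6, -14), (29, 22)) = 42.72
d((6, -14), (17, -4)) = 14.8661
d((6, -14), (14, 7)) = 22.4722
d((6, -14), (19, 9)) = 26.4197
d((6, -14), (1, -9)) = 7.0711
d((6, -14), (-12, -25)) = 21.095
d((-25, 3), (-4, -9)) = 24.1868
d((-25, 3), (29, 22)) = 57.2451
d((-25, 3), (17, -4)) = 42.5793
d((-25, 3), (14, 7)) = 39.2046
d((-25, 3), (19, 9)) = 44.4072
d((-25, 3), (1, -9)) = 28.6356
d((-25, 3), (-12, -25)) = 30.8707
d((-4, -9), (29, 22)) = 45.2769
d((-4, -9), (17, -4)) = 21.587
d((-4, -9), (14, 7)) = 24.0832
d((-4, -9), (19, 9)) = 29.2062
d((-4, -9), (1, -9)) = 5.0 <-- minimum
d((-4, -9), (-12, -25)) = 17.8885
d((29, 22), (17, -4)) = 28.6356
d((29, 22), (14, 7)) = 21.2132
d((29, 22), (19, 9)) = 16.4012
d((29, 22), (1, -9)) = 41.7732
d((29, 22), (-12, -25)) = 62.3699
d((17, -4), (14, 7)) = 11.4018
d((17, -4), (19, 9)) = 13.1529
d((17, -4), (1, -9)) = 16.7631
d((17, -4), (-12, -25)) = 35.805
d((14, 7), (19, 9)) = 5.3852
d((14, 7), (1, -9)) = 20.6155
d((14, 7), (-12, -25)) = 41.2311
d((19, 9), (1, -9)) = 25.4558
d((19, 9), (-12, -25)) = 46.0109
d((1, -9), (-12, -25)) = 20.6155

Closest pair: (-4, -9) and (1, -9) with distance 5.0

The closest pair is (-4, -9) and (1, -9) with Euclidean distance 5.0. For 10 points, brute-force pairwise comparison is shown above. For large n, the divide-and-conquer algorithm (sort by x, recurse on halves, check the dividing strip) achieves O(n log n).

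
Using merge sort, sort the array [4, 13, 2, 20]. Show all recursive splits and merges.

Merge sort trace:

Split: [4, 13, 2, 20] -> [4, 13] and [2, 20]
  Split: [4, 13] -> [4] and [13]
  Merge: [4] + [13] -> [4, 13]
  Split: [2, 20] -> [2] and [20]
  Merge: [2] + [20] -> [2, 20]
Merge: [4, 13] + [2, 20] -> [2, 4, 13, 20]

Final sorted array: [2, 4, 13, 20]

The merge sort proceeds by recursively splitting the array and merging sorted halves.
After all merges, the sorted array is [2, 4, 13, 20].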